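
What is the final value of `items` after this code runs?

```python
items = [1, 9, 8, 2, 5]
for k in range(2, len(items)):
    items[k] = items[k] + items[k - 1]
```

k=2: items[2] = 8+9 = 17 → [1, 9, 17, 2, 5]
k=3: items[3] = 2+17 = 19 → [1, 9, 17, 19, 5]
k=4: items[4] = 5+19 = 24 → [1, 9, 17, 19, 24]

[1, 9, 17, 19, 24]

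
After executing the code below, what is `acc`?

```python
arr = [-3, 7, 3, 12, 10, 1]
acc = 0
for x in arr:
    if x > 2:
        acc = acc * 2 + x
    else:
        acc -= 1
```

85

x=-3: not >2, acc = 0-1 = -1
x=7: >2, acc = (-1)*2+7 = 5
x=3: >2, acc = 5*2+3 = 13
x=12: >2, acc = 13*2+12 = 38
x=10: >2, acc = 38*2+10 = 86
x=1: not >2, acc = 86-1 = 85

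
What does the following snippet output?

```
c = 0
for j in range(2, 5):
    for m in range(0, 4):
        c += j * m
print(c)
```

54

j=2,m=0: c = 0+0 = 0
j=2,m=1: c = 0+2 = 2
j=2,m=2: c = 2+4 = 6
j=2,m=3: c = 6+6 = 12
j=3,m=0: c = 12+0 = 12
j=3,m=1: c = 12+3 = 15
j=3,m=2: c = 15+6 = 21
j=3,m=3: c = 21+9 = 30
j=4,m=0: c = 30+0 = 30
j=4,m=1: c = 30+4 = 34
j=4,m=2: c = 34+8 = 42
j=4,m=3: c = 42+12 = 54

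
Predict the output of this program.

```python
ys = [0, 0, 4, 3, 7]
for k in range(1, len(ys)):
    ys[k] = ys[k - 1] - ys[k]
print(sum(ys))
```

k=1: ys[1] = 0-0 = 0 → [0, 0, 4, 3, 7]
k=2: ys[2] = 0-4 = -4 → [0, 0, -4, 3, 7]
k=3: ys[3] = (-4)-3 = -7 → [0, 0, -4, -7, 7]
k=4: ys[4] = (-7)-7 = -14 → [0, 0, -4, -7, -14]
sum = -25

-25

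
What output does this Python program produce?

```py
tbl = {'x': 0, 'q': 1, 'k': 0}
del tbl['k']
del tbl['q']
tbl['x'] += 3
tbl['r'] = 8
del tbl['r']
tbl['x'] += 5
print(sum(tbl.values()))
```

8

del 'k' → {'x': 0, 'q': 1}
del 'q' → {'x': 0}
tbl['x'] = 0+3 = 3 → {'x': 3}
tbl['r'] = 8 → {'x': 3, 'r': 8}
del 'r' → {'x': 3}
tbl['x'] = 3+5 = 8 → {'x': 8}
sum of values = 8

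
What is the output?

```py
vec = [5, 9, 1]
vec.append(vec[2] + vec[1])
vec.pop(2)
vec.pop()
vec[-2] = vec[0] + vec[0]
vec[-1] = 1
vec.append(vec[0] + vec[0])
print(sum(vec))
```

31

append vec[2]+vec[1] = 1+9 = 10 → [5, 9, 1, 10]
pop(2) removes 1 → [5, 9, 10]
pop() removes 10 → [5, 9]
vec[-2] = vec[0]+vec[0] = 5+5 = 10 → [10, 9]
vec[-1] = 1 → [10, 1]
append vec[0]+vec[0] = 10+10 = 20 → [10, 1, 20]
sum = 31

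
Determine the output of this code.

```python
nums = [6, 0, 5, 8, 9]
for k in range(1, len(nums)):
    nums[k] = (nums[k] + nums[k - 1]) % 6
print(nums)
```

[6, 0, 5, 1, 4]

k=1: nums[1] = (0+6)%6 = 0 → [6, 0, 5, 8, 9]
k=2: nums[2] = (5+0)%6 = 5 → [6, 0, 5, 8, 9]
k=3: nums[3] = (8+5)%6 = 1 → [6, 0, 5, 1, 9]
k=4: nums[4] = (9+1)%6 = 4 → [6, 0, 5, 1, 4]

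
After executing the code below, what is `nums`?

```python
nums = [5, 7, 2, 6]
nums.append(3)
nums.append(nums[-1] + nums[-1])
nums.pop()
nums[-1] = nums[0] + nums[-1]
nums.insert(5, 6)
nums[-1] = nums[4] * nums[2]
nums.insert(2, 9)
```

[5, 7, 9, 2, 6, 8, 16]

append 3 → [5, 7, 2, 6, 3]
append nums[-1]+nums[-1] = 3+3 = 6 → [5, 7, 2, 6, 3, 6]
pop() removes 6 → [5, 7, 2, 6, 3]
nums[-1] = nums[0]+nums[-1] = 5+3 = 8 → [5, 7, 2, 6, 8]
insert 6 at 5 → [5, 7, 2, 6, 8, 6]
nums[-1] = nums[4]*nums[2] = 8*2 = 16 → [5, 7, 2, 6, 8, 16]
insert 9 at 2 → [5, 7, 9, 2, 6, 8, 16]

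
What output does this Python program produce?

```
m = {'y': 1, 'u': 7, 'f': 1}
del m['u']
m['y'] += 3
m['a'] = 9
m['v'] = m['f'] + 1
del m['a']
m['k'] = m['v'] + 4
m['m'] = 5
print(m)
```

del 'u' → {'y': 1, 'f': 1}
m['y'] = 1+3 = 4 → {'y': 4, 'f': 1}
m['a'] = 9 → {'y': 4, 'f': 1, 'a': 9}
m['v'] = m['f']+1 = 2 → {'y': 4, 'f': 1, 'a': 9, 'v': 2}
del 'a' → {'y': 4, 'f': 1, 'v': 2}
m['k'] = m['v']+4 = 6 → {'y': 4, 'f': 1, 'v': 2, 'k': 6}
m['m'] = 5 → {'y': 4, 'f': 1, 'v': 2, 'k': 6, 'm': 5}

{'y': 4, 'f': 1, 'v': 2, 'k': 6, 'm': 5}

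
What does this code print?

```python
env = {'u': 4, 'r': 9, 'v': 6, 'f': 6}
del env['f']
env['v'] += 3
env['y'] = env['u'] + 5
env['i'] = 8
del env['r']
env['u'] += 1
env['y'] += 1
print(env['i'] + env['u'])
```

del 'f' → {'u': 4, 'r': 9, 'v': 6}
env['v'] = 6+3 = 9 → {'u': 4, 'r': 9, 'v': 9}
env['y'] = env['u']+5 = 9 → {'u': 4, 'r': 9, 'v': 9, 'y': 9}
env['i'] = 8 → {'u': 4, 'r': 9, 'v': 9, 'y': 9, 'i': 8}
del 'r' → {'u': 4, 'v': 9, 'y': 9, 'i': 8}
env['u'] = 4+1 = 5 → {'u': 5, 'v': 9, 'y': 9, 'i': 8}
env['y'] = 9+1 = 10 → {'u': 5, 'v': 9, 'y': 10, 'i': 8}
env['i']+env['u'] = 8+5 = 13

13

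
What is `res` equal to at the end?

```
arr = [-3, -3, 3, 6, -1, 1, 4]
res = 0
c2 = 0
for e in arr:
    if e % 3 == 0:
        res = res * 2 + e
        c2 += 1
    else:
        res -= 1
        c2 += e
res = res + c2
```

e=-3: %3==0, res = 0*2+(-3) = -3; c2=1
e=-3: %3==0, res = (-3)*2+(-3) = -9; c2=2
e=3: %3==0, res = (-9)*2+3 = -15; c2=3
e=6: %3==0, res = (-15)*2+6 = -24; c2=4
e=-1: not %3==0, res = (-24)-1 = -25; c2=3
e=1: not %3==0, res = (-25)-1 = -26; c2=4
e=4: not %3==0, res = (-26)-1 = -27; c2=8
res+c2 = (-27)+8 = -19

-19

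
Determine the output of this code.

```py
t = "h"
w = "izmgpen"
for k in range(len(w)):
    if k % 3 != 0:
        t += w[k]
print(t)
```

k=0: skip
k=1: add 'z' → 'hz'
k=2: add 'm' → 'hzm'
k=3: skip
k=4: add 'p' → 'hzmp'
k=5: add 'e' → 'hzmpe'
k=6: skip

hzmpe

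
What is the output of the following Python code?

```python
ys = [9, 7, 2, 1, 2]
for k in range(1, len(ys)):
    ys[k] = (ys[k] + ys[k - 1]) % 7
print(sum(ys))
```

k=1: ys[1] = (7+9)%7 = 2 → [9, 2, 2, 1, 2]
k=2: ys[2] = (2+2)%7 = 4 → [9, 2, 4, 1, 2]
k=3: ys[3] = (1+4)%7 = 5 → [9, 2, 4, 5, 2]
k=4: ys[4] = (2+5)%7 = 0 → [9, 2, 4, 5, 0]
sum = 20

20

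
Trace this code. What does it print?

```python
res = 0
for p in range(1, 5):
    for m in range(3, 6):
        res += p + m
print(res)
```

78

p=1,m=3: res = 0+4 = 4
p=1,m=4: res = 4+5 = 9
p=1,m=5: res = 9+6 = 15
p=2,m=3: res = 15+5 = 20
p=2,m=4: res = 20+6 = 26
p=2,m=5: res = 26+7 = 33
p=3,m=3: res = 33+6 = 39
p=3,m=4: res = 39+7 = 46
p=3,m=5: res = 46+8 = 54
p=4,m=3: res = 54+7 = 61
p=4,m=4: res = 61+8 = 69
p=4,m=5: res = 69+9 = 78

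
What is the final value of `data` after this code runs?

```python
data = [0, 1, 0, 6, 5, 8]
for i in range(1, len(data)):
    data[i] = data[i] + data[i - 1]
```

i=1: data[1] = 1+0 = 1 → [0, 1, 0, 6, 5, 8]
i=2: data[2] = 0+1 = 1 → [0, 1, 1, 6, 5, 8]
i=3: data[3] = 6+1 = 7 → [0, 1, 1, 7, 5, 8]
i=4: data[4] = 5+7 = 12 → [0, 1, 1, 7, 12, 8]
i=5: data[5] = 8+12 = 20 → [0, 1, 1, 7, 12, 20]

[0, 1, 1, 7, 12, 20]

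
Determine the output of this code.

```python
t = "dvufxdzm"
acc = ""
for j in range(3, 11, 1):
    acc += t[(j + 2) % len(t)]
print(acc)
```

dzmdvufx

j=3: add t[5]='d' → 'd'
j=4: add t[6]='z' → 'dz'
j=5: add t[7]='m' → 'dzm'
j=6: add t[0]='d' → 'dzmd'
j=7: add t[1]='v' → 'dzmdv'
j=8: add t[2]='u' → 'dzmdvu'
j=9: add t[3]='f' → 'dzmdvuf'
j=10: add t[4]='x' → 'dzmdvufx'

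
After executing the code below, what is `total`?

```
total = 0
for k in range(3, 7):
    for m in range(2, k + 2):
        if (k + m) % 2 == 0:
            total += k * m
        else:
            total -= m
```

104

k=3,m=2: odd sum, total = 0-2 = -2
k=3,m=3: even sum, total = (-2)+9 = 7
k=3,m=4: odd sum, total = 7-4 = 3
k=4,m=2: even sum, total = 3+8 = 11
k=4,m=3: odd sum, total = 11-3 = 8
k=4,m=4: even sum, total = 8+16 = 24
k=4,m=5: odd sum, total = 24-5 = 19
k=5,m=2: odd sum, total = 19-2 = 17
k=5,m=3: even sum, total = 17+15 = 32
k=5,m=4: odd sum, total = 32-4 = 28
k=5,m=5: even sum, total = 28+25 = 53
k=5,m=6: odd sum, total = 53-6 = 47
k=6,m=2: even sum, total = 47+12 = 59
k=6,m=3: odd sum, total = 59-3 = 56
k=6,m=4: even sum, total = 56+24 = 80
k=6,m=5: odd sum, total = 80-5 = 75
k=6,m=6: even sum, total = 75+36 = 111
k=6,m=7: odd sum, total = 111-7 = 104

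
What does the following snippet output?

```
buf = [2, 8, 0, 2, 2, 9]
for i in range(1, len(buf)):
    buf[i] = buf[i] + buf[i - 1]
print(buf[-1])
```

23

i=1: buf[1] = 8+2 = 10 → [2, 10, 0, 2, 2, 9]
i=2: buf[2] = 0+10 = 10 → [2, 10, 10, 2, 2, 9]
i=3: buf[3] = 2+10 = 12 → [2, 10, 10, 12, 2, 9]
i=4: buf[4] = 2+12 = 14 → [2, 10, 10, 12, 14, 9]
i=5: buf[5] = 9+14 = 23 → [2, 10, 10, 12, 14, 23]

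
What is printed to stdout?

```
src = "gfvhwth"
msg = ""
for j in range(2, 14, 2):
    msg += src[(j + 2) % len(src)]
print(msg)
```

j=2: add src[4]='w' → 'w'
j=4: add src[6]='h' → 'wh'
j=6: add src[1]='f' → 'whf'
j=8: add src[3]='h' → 'whfh'
j=10: add src[5]='t' → 'whfht'
j=12: add src[0]='g' → 'whfhtg'

whfhtg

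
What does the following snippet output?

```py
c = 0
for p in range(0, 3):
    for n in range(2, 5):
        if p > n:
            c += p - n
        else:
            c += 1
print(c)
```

9

p=0,n=2: not 0>2, c = 0+1 = 1
p=0,n=3: not 0>3, c = 1+1 = 2
p=0,n=4: not 0>4, c = 2+1 = 3
p=1,n=2: not 1>2, c = 3+1 = 4
p=1,n=3: not 1>3, c = 4+1 = 5
p=1,n=4: not 1>4, c = 5+1 = 6
p=2,n=2: not 2>2, c = 6+1 = 7
p=2,n=3: not 2>3, c = 7+1 = 8
p=2,n=4: not 2>4, c = 8+1 = 9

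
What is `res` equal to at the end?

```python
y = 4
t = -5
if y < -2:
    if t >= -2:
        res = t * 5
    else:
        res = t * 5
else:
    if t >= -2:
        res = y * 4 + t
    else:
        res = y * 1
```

4

y=4, t=-5
y < -2 is False; t >= -2 is False
→ res = y * 1 = 4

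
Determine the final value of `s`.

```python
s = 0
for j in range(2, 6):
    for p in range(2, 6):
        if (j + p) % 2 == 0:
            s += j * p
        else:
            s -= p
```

72

j=2,p=2: even sum, s = 0+4 = 4
j=2,p=3: odd sum, s = 4-3 = 1
j=2,p=4: even sum, s = 1+8 = 9
j=2,p=5: odd sum, s = 9-5 = 4
j=3,p=2: odd sum, s = 4-2 = 2
j=3,p=3: even sum, s = 2+9 = 11
j=3,p=4: odd sum, s = 11-4 = 7
j=3,p=5: even sum, s = 7+15 = 22
j=4,p=2: even sum, s = 22+8 = 30
j=4,p=3: odd sum, s = 30-3 = 27
j=4,p=4: even sum, s = 27+16 = 43
j=4,p=5: odd sum, s = 43-5 = 38
j=5,p=2: odd sum, s = 38-2 = 36
j=5,p=3: even sum, s = 36+15 = 51
j=5,p=4: odd sum, s = 51-4 = 47
j=5,p=5: even sum, s = 47+25 = 72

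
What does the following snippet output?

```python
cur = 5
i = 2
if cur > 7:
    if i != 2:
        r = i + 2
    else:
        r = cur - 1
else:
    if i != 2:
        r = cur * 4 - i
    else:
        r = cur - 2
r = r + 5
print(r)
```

cur=5, i=2
cur > 7 is False; i != 2 is False
→ r = cur - 2 = 3
r = 3+5 = 8

8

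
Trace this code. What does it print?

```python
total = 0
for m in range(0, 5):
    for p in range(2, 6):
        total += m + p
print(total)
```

m=0,p=2: total = 0+2 = 2
m=0,p=3: total = 2+3 = 5
m=0,p=4: total = 5+4 = 9
m=0,p=5: total = 9+5 = 14
m=1,p=2: total = 14+3 = 17
m=1,p=3: total = 17+4 = 21
m=1,p=4: total = 21+5 = 26
m=1,p=5: total = 26+6 = 32
m=2,p=2: total = 32+4 = 36
m=2,p=3: total = 36+5 = 41
m=2,p=4: total = 41+6 = 47
m=2,p=5: total = 47+7 = 54
m=3,p=2: total = 54+5 = 59
m=3,p=3: total = 59+6 = 65
m=3,p=4: total = 65+7 = 72
m=3,p=5: total = 72+8 = 80
m=4,p=2: total = 80+6 = 86
m=4,p=3: total = 86+7 = 93
m=4,p=4: total = 93+8 = 101
m=4,p=5: total = 101+9 = 110

110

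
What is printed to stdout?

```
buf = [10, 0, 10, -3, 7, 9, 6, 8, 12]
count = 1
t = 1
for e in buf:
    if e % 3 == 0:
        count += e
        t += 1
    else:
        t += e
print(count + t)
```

e=10: not %3==0; t=11
e=0: %3==0, count = 1+0 = 1; t=12
e=10: not %3==0; t=22
e=-3: %3==0, count = 1+(-3) = -2; t=23
e=7: not %3==0; t=30
e=9: %3==0, count = (-2)+9 = 7; t=31
e=6: %3==0, count = 7+6 = 13; t=32
e=8: not %3==0; t=40
e=12: %3==0, count = 13+12 = 25; t=41
count+t = 25+41 = 66

66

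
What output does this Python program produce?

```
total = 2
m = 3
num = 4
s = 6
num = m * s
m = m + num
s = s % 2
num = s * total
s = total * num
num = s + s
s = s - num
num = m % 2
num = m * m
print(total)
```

num = 3*6 = 18
m = 3+18 = 21
s = 6%2 = 0
num = 0*2 = 0
s = 2*0 = 0
num = 0+0 = 0
s = 0-0 = 0
num = 21%2 = 1
num = 21*21 = 441

2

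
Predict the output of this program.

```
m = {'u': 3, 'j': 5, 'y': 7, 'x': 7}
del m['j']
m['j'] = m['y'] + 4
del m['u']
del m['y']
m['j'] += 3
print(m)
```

{'x': 7, 'j': 14}

del 'j' → {'u': 3, 'y': 7, 'x': 7}
m['j'] = m['y']+4 = 11 → {'u': 3, 'y': 7, 'x': 7, 'j': 11}
del 'u' → {'y': 7, 'x': 7, 'j': 11}
del 'y' → {'x': 7, 'j': 11}
m['j'] = 11+3 = 14 → {'x': 7, 'j': 14}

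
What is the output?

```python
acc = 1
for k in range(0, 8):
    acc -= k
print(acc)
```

-27

k=0: acc = 1-0 = 1
k=1: acc = 1-1 = 0
k=2: acc = 0-2 = -2
k=3: acc = (-2)-3 = -5
k=4: acc = (-5)-4 = -9
k=5: acc = (-9)-5 = -14
k=6: acc = (-14)-6 = -20
k=7: acc = (-20)-7 = -27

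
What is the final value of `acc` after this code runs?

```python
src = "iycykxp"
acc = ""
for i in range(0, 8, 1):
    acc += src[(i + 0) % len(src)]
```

i=0: add src[0]='i' → 'i'
i=1: add src[1]='y' → 'iy'
i=2: add src[2]='c' → 'iyc'
i=3: add src[3]='y' → 'iycy'
i=4: add src[4]='k' → 'iycyk'
i=5: add src[5]='x' → 'iycykx'
i=6: add src[6]='p' → 'iycykxp'
i=7: add src[0]='i' → 'iycykxpi'

'iycykxpi'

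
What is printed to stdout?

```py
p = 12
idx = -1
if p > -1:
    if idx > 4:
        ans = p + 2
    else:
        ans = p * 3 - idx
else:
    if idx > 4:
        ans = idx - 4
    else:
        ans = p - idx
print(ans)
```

p=12, idx=-1
p > -1 is True; idx > 4 is False
→ ans = p * 3 - idx = 37

37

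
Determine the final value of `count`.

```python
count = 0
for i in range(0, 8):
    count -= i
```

-28

i=0: count = 0-0 = 0
i=1: count = 0-1 = -1
i=2: count = (-1)-2 = -3
i=3: count = (-3)-3 = -6
i=4: count = (-6)-4 = -10
i=5: count = (-10)-5 = -15
i=6: count = (-15)-6 = -21
i=7: count = (-21)-7 = -28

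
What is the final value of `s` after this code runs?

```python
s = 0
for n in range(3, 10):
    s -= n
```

n=3: s = 0-3 = -3
n=4: s = (-3)-4 = -7
n=5: s = (-7)-5 = -12
n=6: s = (-12)-6 = -18
n=7: s = (-18)-7 = -25
n=8: s = (-25)-8 = -33
n=9: s = (-33)-9 = -42

-42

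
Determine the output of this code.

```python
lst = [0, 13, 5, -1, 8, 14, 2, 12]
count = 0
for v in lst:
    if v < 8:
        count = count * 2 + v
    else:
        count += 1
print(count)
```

v=0: <8, count = 0*2+0 = 0
v=13: not <8, count = 0+1 = 1
v=5: <8, count = 1*2+5 = 7
v=-1: <8, count = 7*2+(-1) = 13
v=8: not <8, count = 13+1 = 14
v=14: not <8, count = 14+1 = 15
v=2: <8, count = 15*2+2 = 32
v=12: not <8, count = 32+1 = 33

33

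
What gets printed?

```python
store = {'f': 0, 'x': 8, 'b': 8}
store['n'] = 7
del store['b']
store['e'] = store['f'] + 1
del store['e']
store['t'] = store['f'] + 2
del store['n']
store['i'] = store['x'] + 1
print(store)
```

{'f': 0, 'x': 8, 't': 2, 'i': 9}

store['n'] = 7 → {'f': 0, 'x': 8, 'b': 8, 'n': 7}
del 'b' → {'f': 0, 'x': 8, 'n': 7}
store['e'] = store['f']+1 = 1 → {'f': 0, 'x': 8, 'n': 7, 'e': 1}
del 'e' → {'f': 0, 'x': 8, 'n': 7}
store['t'] = store['f']+2 = 2 → {'f': 0, 'x': 8, 'n': 7, 't': 2}
del 'n' → {'f': 0, 'x': 8, 't': 2}
store['i'] = store['x']+1 = 9 → {'f': 0, 'x': 8, 't': 2, 'i': 9}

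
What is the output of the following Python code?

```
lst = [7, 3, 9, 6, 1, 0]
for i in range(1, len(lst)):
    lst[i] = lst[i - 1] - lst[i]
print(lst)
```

i=1: lst[1] = 7-3 = 4 → [7, 4, 9, 6, 1, 0]
i=2: lst[2] = 4-9 = -5 → [7, 4, -5, 6, 1, 0]
i=3: lst[3] = (-5)-6 = -11 → [7, 4, -5, -11, 1, 0]
i=4: lst[4] = (-11)-1 = -12 → [7, 4, -5, -11, -12, 0]
i=5: lst[5] = (-12)-0 = -12 → [7, 4, -5, -11, -12, -12]

[7, 4, -5, -11, -12, -12]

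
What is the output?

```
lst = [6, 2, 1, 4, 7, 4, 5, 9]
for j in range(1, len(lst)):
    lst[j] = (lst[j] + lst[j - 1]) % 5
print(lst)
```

j=1: lst[1] = (2+6)%5 = 3 → [6, 3, 1, 4, 7, 4, 5, 9]
j=2: lst[2] = (1+3)%5 = 4 → [6, 3, 4, 4, 7, 4, 5, 9]
j=3: lst[3] = (4+4)%5 = 3 → [6, 3, 4, 3, 7, 4, 5, 9]
j=4: lst[4] = (7+3)%5 = 0 → [6, 3, 4, 3, 0, 4, 5, 9]
j=5: lst[5] = (4+0)%5 = 4 → [6, 3, 4, 3, 0, 4, 5, 9]
j=6: lst[6] = (5+4)%5 = 4 → [6, 3, 4, 3, 0, 4, 4, 9]
j=7: lst[7] = (9+4)%5 = 3 → [6, 3, 4, 3, 0, 4, 4, 3]

[6, 3, 4, 3, 0, 4, 4, 3]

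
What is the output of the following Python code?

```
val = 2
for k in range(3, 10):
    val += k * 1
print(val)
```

k=3: val = 2+3*1 = 5
k=4: val = 5+4*1 = 9
k=5: val = 9+5*1 = 14
k=6: val = 14+6*1 = 20
k=7: val = 20+7*1 = 27
k=8: val = 27+8*1 = 35
k=9: val = 35+9*1 = 44

44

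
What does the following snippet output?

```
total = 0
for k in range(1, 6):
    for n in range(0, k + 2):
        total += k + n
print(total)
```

k=1,n=0: total = 0+1 = 1
k=1,n=1: total = 1+2 = 3
k=1,n=2: total = 3+3 = 6
k=2,n=0: total = 6+2 = 8
k=2,n=1: total = 8+3 = 11
k=2,n=2: total = 11+4 = 15
k=2,n=3: total = 15+5 = 20
k=3,n=0: total = 20+3 = 23
k=3,n=1: total = 23+4 = 27
k=3,n=2: total = 27+5 = 32
k=3,n=3: total = 32+6 = 38
k=3,n=4: total = 38+7 = 45
k=4,n=0: total = 45+4 = 49
k=4,n=1: total = 49+5 = 54
k=4,n=2: total = 54+6 = 60
k=4,n=3: total = 60+7 = 67
k=4,n=4: total = 67+8 = 75
k=4,n=5: total = 75+9 = 84
k=5,n=0: total = 84+5 = 89
k=5,n=1: total = 89+6 = 95
k=5,n=2: total = 95+7 = 102
k=5,n=3: total = 102+8 = 110
k=5,n=4: total = 110+9 = 119
k=5,n=5: total = 119+10 = 129
k=5,n=6: total = 129+11 = 140

140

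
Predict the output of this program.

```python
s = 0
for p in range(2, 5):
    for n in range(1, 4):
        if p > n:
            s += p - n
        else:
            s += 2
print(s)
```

p=2,n=1: 2>1, s = 0+1 = 1
p=2,n=2: not 2>2, s = 1+2 = 3
p=2,n=3: not 2>3, s = 3+2 = 5
p=3,n=1: 3>1, s = 5+2 = 7
p=3,n=2: 3>2, s = 7+1 = 8
p=3,n=3: not 3>3, s = 8+2 = 10
p=4,n=1: 4>1, s = 10+3 = 13
p=4,n=2: 4>2, s = 13+2 = 15
p=4,n=3: 4>3, s = 15+1 = 16

16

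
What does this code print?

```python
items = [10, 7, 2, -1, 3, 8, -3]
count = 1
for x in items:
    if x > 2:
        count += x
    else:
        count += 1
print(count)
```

32

x=10: >2, count = 1+10 = 11
x=7: >2, count = 11+7 = 18
x=2: not >2, count = 18+1 = 19
x=-1: not >2, count = 19+1 = 20
x=3: >2, count = 20+3 = 23
x=8: >2, count = 23+8 = 31
x=-3: not >2, count = 31+1 = 32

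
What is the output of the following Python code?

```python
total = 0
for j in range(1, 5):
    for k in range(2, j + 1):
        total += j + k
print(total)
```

36

j=2,k=2: total = 0+4 = 4
j=3,k=2: total = 4+5 = 9
j=3,k=3: total = 9+6 = 15
j=4,k=2: total = 15+6 = 21
j=4,k=3: total = 21+7 = 28
j=4,k=4: total = 28+8 = 36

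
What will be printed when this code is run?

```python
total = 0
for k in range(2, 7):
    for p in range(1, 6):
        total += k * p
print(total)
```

k=2,p=1: total = 0+2 = 2
k=2,p=2: total = 2+4 = 6
k=2,p=3: total = 6+6 = 12
k=2,p=4: total = 12+8 = 20
k=2,p=5: total = 20+10 = 30
k=3,p=1: total = 30+3 = 33
k=3,p=2: total = 33+6 = 39
k=3,p=3: total = 39+9 = 48
k=3,p=4: total = 48+12 = 60
k=3,p=5: total = 60+15 = 75
k=4,p=1: total = 75+4 = 79
k=4,p=2: total = 79+8 = 87
k=4,p=3: total = 87+12 = 99
k=4,p=4: total = 99+16 = 115
k=4,p=5: total = 115+20 = 135
k=5,p=1: total = 135+5 = 140
k=5,p=2: total = 140+10 = 150
k=5,p=3: total = 150+15 = 165
k=5,p=4: total = 165+20 = 185
k=5,p=5: total = 185+25 = 210
k=6,p=1: total = 210+6 = 216
k=6,p=2: total = 216+12 = 228
k=6,p=3: total = 228+18 = 246
k=6,p=4: total = 246+24 = 270
k=6,p=5: total = 270+30 = 300

300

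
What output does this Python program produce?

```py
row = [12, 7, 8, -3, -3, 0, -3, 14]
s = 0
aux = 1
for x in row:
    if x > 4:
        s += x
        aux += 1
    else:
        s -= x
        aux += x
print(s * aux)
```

-200

x=12: >4, s = 0+12 = 12; aux=2
x=7: >4, s = 12+7 = 19; aux=3
x=8: >4, s = 19+8 = 27; aux=4
x=-3: not >4, s = 27-(-3) = 30; aux=1
x=-3: not >4, s = 30-(-3) = 33; aux=-2
x=0: not >4, s = 33-0 = 33; aux=-2
x=-3: not >4, s = 33-(-3) = 36; aux=-5
x=14: >4, s = 36+14 = 50; aux=-4
s*aux = 50*(-4) = -200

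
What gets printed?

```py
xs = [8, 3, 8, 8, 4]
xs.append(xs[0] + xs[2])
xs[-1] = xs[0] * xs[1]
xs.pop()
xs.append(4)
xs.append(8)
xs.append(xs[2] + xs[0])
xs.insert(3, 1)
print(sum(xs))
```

append xs[0]+xs[2] = 8+8 = 16 → [8, 3, 8, 8, 4, 16]
xs[-1] = xs[0]*xs[1] = 8*3 = 24 → [8, 3, 8, 8, 4, 24]
pop() removes 24 → [8, 3, 8, 8, 4]
append 4 → [8, 3, 8, 8, 4, 4]
append 8 → [8, 3, 8, 8, 4, 4, 8]
append xs[2]+xs[0] = 8+8 = 16 → [8, 3, 8, 8, 4, 4, 8, 16]
insert 1 at 3 → [8, 3, 8, 1, 8, 4, 4, 8, 16]
sum = 60

60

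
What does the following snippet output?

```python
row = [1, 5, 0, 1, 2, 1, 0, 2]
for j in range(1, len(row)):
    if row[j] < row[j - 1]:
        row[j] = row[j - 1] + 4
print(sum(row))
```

j=1: 5>=1, unchanged → [1, 5, 0, 1, 2, 1, 0, 2]
j=2: 0<5, row[2] = 5+4 = 9 → [1, 5, 9, 1, 2, 1, 0, 2]
j=3: 1<9, row[3] = 9+4 = 13 → [1, 5, 9, 13, 2, 1, 0, 2]
j=4: 2<13, row[4] = 13+4 = 17 → [1, 5, 9, 13, 17, 1, 0, 2]
j=5: 1<17, row[5] = 17+4 = 21 → [1, 5, 9, 13, 17, 21, 0, 2]
j=6: 0<21, row[6] = 21+4 = 25 → [1, 5, 9, 13, 17, 21, 25, 2]
j=7: 2<25, row[7] = 25+4 = 29 → [1, 5, 9, 13, 17, 21, 25, 29]
sum = 120

120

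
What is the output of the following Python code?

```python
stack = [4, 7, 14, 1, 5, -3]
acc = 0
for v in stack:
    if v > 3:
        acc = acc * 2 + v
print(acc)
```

93

v=4: >3, acc = 0*2+4 = 4
v=7: >3, acc = 4*2+7 = 15
v=14: >3, acc = 15*2+14 = 44
v=1: not >3
v=5: >3, acc = 44*2+5 = 93
v=-3: not >3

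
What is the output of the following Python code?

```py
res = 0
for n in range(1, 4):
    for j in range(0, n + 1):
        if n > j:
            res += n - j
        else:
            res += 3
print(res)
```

19

n=1,j=0: 1>0, res = 0+1 = 1
n=1,j=1: not 1>1, res = 1+3 = 4
n=2,j=0: 2>0, res = 4+2 = 6
n=2,j=1: 2>1, res = 6+1 = 7
n=2,j=2: not 2>2, res = 7+3 = 10
n=3,j=0: 3>0, res = 10+3 = 13
n=3,j=1: 3>1, res = 13+2 = 15
n=3,j=2: 3>2, res = 15+1 = 16
n=3,j=3: not 3>3, res = 16+3 = 19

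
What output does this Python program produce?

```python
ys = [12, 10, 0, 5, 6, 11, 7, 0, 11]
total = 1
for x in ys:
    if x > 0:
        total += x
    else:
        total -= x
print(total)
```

63

x=12: >0, total = 1+12 = 13
x=10: >0, total = 13+10 = 23
x=0: not >0, total = 23-0 = 23
x=5: >0, total = 23+5 = 28
x=6: >0, total = 28+6 = 34
x=11: >0, total = 34+11 = 45
x=7: >0, total = 45+7 = 52
x=0: not >0, total = 52-0 = 52
x=11: >0, total = 52+11 = 63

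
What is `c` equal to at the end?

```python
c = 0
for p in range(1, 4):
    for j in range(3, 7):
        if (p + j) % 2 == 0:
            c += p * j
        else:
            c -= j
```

24

p=1,j=3: even sum, c = 0+3 = 3
p=1,j=4: odd sum, c = 3-4 = -1
p=1,j=5: even sum, c = (-1)+5 = 4
p=1,j=6: odd sum, c = 4-6 = -2
p=2,j=3: odd sum, c = (-2)-3 = -5
p=2,j=4: even sum, c = (-5)+8 = 3
p=2,j=5: odd sum, c = 3-5 = -2
p=2,j=6: even sum, c = (-2)+12 = 10
p=3,j=3: even sum, c = 10+9 = 19
p=3,j=4: odd sum, c = 19-4 = 15
p=3,j=5: even sum, c = 15+15 = 30
p=3,j=6: odd sum, c = 30-6 = 24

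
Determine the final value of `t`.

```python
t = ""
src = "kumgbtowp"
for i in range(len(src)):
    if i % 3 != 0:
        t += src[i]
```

i=0: skip
i=1: add 'u' → 'u'
i=2: add 'm' → 'um'
i=3: skip
i=4: add 'b' → 'umb'
i=5: add 't' → 'umbt'
i=6: skip
i=7: add 'w' → 'umbtw'
i=8: add 'p' → 'umbtwp'

'umbtwp'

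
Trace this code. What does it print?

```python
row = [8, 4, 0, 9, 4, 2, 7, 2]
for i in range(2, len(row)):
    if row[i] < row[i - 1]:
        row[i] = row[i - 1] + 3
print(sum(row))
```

94

i=2: 0<4, row[2] = 4+3 = 7 → [8, 4, 7, 9, 4, 2, 7, 2]
i=3: 9>=7, unchanged → [8, 4, 7, 9, 4, 2, 7, 2]
i=4: 4<9, row[4] = 9+3 = 12 → [8, 4, 7, 9, 12, 2, 7, 2]
i=5: 2<12, row[5] = 12+3 = 15 → [8, 4, 7, 9, 12, 15, 7, 2]
i=6: 7<15, row[6] = 15+3 = 18 → [8, 4, 7, 9, 12, 15, 18, 2]
i=7: 2<18, row[7] = 18+3 = 21 → [8, 4, 7, 9, 12, 15, 18, 21]
sum = 94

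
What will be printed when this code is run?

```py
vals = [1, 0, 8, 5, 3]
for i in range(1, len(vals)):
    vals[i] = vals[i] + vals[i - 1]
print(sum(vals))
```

42

i=1: vals[1] = 0+1 = 1 → [1, 1, 8, 5, 3]
i=2: vals[2] = 8+1 = 9 → [1, 1, 9, 5, 3]
i=3: vals[3] = 5+9 = 14 → [1, 1, 9, 14, 3]
i=4: vals[4] = 3+14 = 17 → [1, 1, 9, 14, 17]
sum = 42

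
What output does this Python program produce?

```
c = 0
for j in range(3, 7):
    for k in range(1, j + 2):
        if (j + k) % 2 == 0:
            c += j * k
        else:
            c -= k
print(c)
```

j=3,k=1: even sum, c = 0+3 = 3
j=3,k=2: odd sum, c = 3-2 = 1
j=3,k=3: even sum, c = 1+9 = 10
j=3,k=4: odd sum, c = 10-4 = 6
j=4,k=1: odd sum, c = 6-1 = 5
j=4,k=2: even sum, c = 5+8 = 13
j=4,k=3: odd sum, c = 13-3 = 10
j=4,k=4: even sum, c = 10+16 = 26
j=4,k=5: odd sum, c = 26-5 = 21
j=5,k=1: even sum, c = 21+5 = 26
j=5,k=2: odd sum, c = 26-2 = 24
j=5,k=3: even sum, c = 24+15 = 39
j=5,k=4: odd sum, c = 39-4 = 35
j=5,k=5: even sum, c = 35+25 = 60
j=5,k=6: odd sum, c = 60-6 = 54
j=6,k=1: odd sum, c = 54-1 = 53
j=6,k=2: even sum, c = 53+12 = 65
j=6,k=3: odd sum, c = 65-3 = 62
j=6,k=4: even sum, c = 62+24 = 86
j=6,k=5: odd sum, c = 86-5 = 81
j=6,k=6: even sum, c = 81+36 = 117
j=6,k=7: odd sum, c = 117-7 = 110

110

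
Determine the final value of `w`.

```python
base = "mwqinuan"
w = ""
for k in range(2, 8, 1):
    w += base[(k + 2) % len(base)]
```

'nuanmw'

k=2: add base[4]='n' → 'n'
k=3: add base[5]='u' → 'nu'
k=4: add base[6]='a' → 'nua'
k=5: add base[7]='n' → 'nuan'
k=6: add base[0]='m' → 'nuanm'
k=7: add base[1]='w' → 'nuanmw'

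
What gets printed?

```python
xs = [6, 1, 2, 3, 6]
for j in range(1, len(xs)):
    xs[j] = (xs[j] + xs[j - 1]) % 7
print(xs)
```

[6, 0, 2, 5, 4]

j=1: xs[1] = (1+6)%7 = 0 → [6, 0, 2, 3, 6]
j=2: xs[2] = (2+0)%7 = 2 → [6, 0, 2, 3, 6]
j=3: xs[3] = (3+2)%7 = 5 → [6, 0, 2, 5, 6]
j=4: xs[4] = (6+5)%7 = 4 → [6, 0, 2, 5, 4]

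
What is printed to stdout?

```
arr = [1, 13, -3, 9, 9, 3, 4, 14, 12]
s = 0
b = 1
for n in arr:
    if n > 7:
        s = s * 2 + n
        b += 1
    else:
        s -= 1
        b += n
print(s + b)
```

311

n=1: not >7, s = 0-1 = -1; b=2
n=13: >7, s = (-1)*2+13 = 11; b=3
n=-3: not >7, s = 11-1 = 10; b=0
n=9: >7, s = 10*2+9 = 29; b=1
n=9: >7, s = 29*2+9 = 67; b=2
n=3: not >7, s = 67-1 = 66; b=5
n=4: not >7, s = 66-1 = 65; b=9
n=14: >7, s = 65*2+14 = 144; b=10
n=12: >7, s = 144*2+12 = 300; b=11
s+b = 300+11 = 311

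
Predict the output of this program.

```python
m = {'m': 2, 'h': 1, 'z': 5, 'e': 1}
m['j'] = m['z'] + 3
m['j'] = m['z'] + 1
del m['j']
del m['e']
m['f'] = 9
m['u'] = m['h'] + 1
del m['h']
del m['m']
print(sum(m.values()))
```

16

m['j'] = m['z']+3 = 8 → {'m': 2, 'h': 1, 'z': 5, 'e': 1, 'j': 8}
m['j'] = m['z']+1 = 6 → {'m': 2, 'h': 1, 'z': 5, 'e': 1, 'j': 6}
del 'j' → {'m': 2, 'h': 1, 'z': 5, 'e': 1}
del 'e' → {'m': 2, 'h': 1, 'z': 5}
m['f'] = 9 → {'m': 2, 'h': 1, 'z': 5, 'f': 9}
m['u'] = m['h']+1 = 2 → {'m': 2, 'h': 1, 'z': 5, 'f': 9, 'u': 2}
del 'h' → {'m': 2, 'z': 5, 'f': 9, 'u': 2}
del 'm' → {'z': 5, 'f': 9, 'u': 2}
sum of values = 16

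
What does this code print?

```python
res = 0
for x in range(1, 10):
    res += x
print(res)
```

x=1: res = 0+1 = 1
x=2: res = 1+2 = 3
x=3: res = 3+3 = 6
x=4: res = 6+4 = 10
x=5: res = 10+5 = 15
x=6: res = 15+6 = 21
x=7: res = 21+7 = 28
x=8: res = 28+8 = 36
x=9: res = 36+9 = 45

45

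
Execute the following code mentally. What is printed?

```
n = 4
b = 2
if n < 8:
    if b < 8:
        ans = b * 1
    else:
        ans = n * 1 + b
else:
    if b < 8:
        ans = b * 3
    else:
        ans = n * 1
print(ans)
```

n=4, b=2
n < 8 is True; b < 8 is True
→ ans = b * 1 = 2

2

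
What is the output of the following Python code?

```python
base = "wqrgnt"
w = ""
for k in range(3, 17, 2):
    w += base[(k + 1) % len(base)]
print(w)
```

nwrnwrn

k=3: add base[4]='n' → 'n'
k=5: add base[0]='w' → 'nw'
k=7: add base[2]='r' → 'nwr'
k=9: add base[4]='n' → 'nwrn'
k=11: add base[0]='w' → 'nwrnw'
k=13: add base[2]='r' → 'nwrnwr'
k=15: add base[4]='n' → 'nwrnwrn'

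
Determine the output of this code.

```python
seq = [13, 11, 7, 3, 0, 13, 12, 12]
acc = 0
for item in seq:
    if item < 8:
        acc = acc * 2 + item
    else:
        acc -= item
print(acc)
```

item=13: not <8, acc = 0-13 = -13
item=11: not <8, acc = (-13)-11 = -24
item=7: <8, acc = (-24)*2+7 = -41
item=3: <8, acc = (-41)*2+3 = -79
item=0: <8, acc = (-79)*2+0 = -158
item=13: not <8, acc = (-158)-13 = -171
item=12: not <8, acc = (-171)-12 = -183
item=12: not <8, acc = (-183)-12 = -195

-195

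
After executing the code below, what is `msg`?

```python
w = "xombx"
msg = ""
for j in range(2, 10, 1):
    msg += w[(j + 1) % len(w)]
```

j=2: add w[3]='b' → 'b'
j=3: add w[4]='x' → 'bx'
j=4: add w[0]='x' → 'bxx'
j=5: add w[1]='o' → 'bxxo'
j=6: add w[2]='m' → 'bxxom'
j=7: add w[3]='b' → 'bxxomb'
j=8: add w[4]='x' → 'bxxombx'
j=9: add w[0]='x' → 'bxxombxx'

'bxxombxx'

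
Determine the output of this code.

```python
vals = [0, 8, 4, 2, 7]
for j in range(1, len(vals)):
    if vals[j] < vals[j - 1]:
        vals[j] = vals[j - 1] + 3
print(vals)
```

j=1: 8>=0, unchanged → [0, 8, 4, 2, 7]
j=2: 4<8, vals[2] = 8+3 = 11 → [0, 8, 11, 2, 7]
j=3: 2<11, vals[3] = 11+3 = 14 → [0, 8, 11, 14, 7]
j=4: 7<14, vals[4] = 14+3 = 17 → [0, 8, 11, 14, 17]

[0, 8, 11, 14, 17]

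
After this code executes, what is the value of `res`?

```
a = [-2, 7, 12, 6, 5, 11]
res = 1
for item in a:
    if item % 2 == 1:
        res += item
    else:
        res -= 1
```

21

item=-2: not odd, res = 1-1 = 0
item=7: odd, res = 0+7 = 7
item=12: not odd, res = 7-1 = 6
item=6: not odd, res = 6-1 = 5
item=5: odd, res = 5+5 = 10
item=11: odd, res = 10+11 = 21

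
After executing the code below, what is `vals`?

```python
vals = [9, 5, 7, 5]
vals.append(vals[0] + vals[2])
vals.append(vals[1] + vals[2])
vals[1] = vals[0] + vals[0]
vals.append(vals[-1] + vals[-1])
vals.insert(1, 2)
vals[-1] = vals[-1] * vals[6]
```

append vals[0]+vals[2] = 9+7 = 16 → [9, 5, 7, 5, 16]
append vals[1]+vals[2] = 5+7 = 12 → [9, 5, 7, 5, 16, 12]
vals[1] = vals[0]+vals[0] = 9+9 = 18 → [9, 18, 7, 5, 16, 12]
append vals[-1]+vals[-1] = 12+12 = 24 → [9, 18, 7, 5, 16, 12, 24]
insert 2 at 1 → [9, 2, 18, 7, 5, 16, 12, 24]
vals[-1] = vals[-1]*vals[6] = 24*12 = 288 → [9, 2, 18, 7, 5, 16, 12, 288]

[9, 2, 18, 7, 5, 16, 12, 288]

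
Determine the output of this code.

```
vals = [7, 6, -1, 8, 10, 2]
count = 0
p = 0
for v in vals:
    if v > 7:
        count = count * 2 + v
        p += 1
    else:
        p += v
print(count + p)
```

42

v=7: not >7; p=7
v=6: not >7; p=13
v=-1: not >7; p=12
v=8: >7, count = 0*2+8 = 8; p=13
v=10: >7, count = 8*2+10 = 26; p=14
v=2: not >7; p=16
count+p = 26+16 = 42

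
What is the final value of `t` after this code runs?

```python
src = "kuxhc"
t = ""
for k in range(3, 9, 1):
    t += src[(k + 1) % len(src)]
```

k=3: add src[4]='c' → 'c'
k=4: add src[0]='k' → 'ck'
k=5: add src[1]='u' → 'cku'
k=6: add src[2]='x' → 'ckux'
k=7: add src[3]='h' → 'ckuxh'
k=8: add src[4]='c' → 'ckuxhc'

'ckuxhc'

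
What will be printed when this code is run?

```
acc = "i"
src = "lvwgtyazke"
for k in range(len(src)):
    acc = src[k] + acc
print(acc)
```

ekzaytgwvli

k=0: prepend 'l' → 'li'
k=1: prepend 'v' → 'vli'
k=2: prepend 'w' → 'wvli'
k=3: prepend 'g' → 'gwvli'
k=4: prepend 't' → 'tgwvli'
k=5: prepend 'y' → 'ytgwvli'
k=6: prepend 'a' → 'aytgwvli'
k=7: prepend 'z' → 'zaytgwvli'
k=8: prepend 'k' → 'kzaytgwvli'
k=9: prepend 'e' → 'ekzaytgwvli'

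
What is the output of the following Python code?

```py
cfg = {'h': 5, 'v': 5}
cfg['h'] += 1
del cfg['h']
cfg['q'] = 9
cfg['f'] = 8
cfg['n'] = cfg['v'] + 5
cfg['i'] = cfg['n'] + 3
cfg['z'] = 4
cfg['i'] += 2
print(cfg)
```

cfg['h'] = 5+1 = 6 → {'h': 6, 'v': 5}
del 'h' → {'v': 5}
cfg['q'] = 9 → {'v': 5, 'q': 9}
cfg['f'] = 8 → {'v': 5, 'q': 9, 'f': 8}
cfg['n'] = cfg['v']+5 = 10 → {'v': 5, 'q': 9, 'f': 8, 'n': 10}
cfg['i'] = cfg['n']+3 = 13 → {'v': 5, 'q': 9, 'f': 8, 'n': 10, 'i': 13}
cfg['z'] = 4 → {'v': 5, 'q': 9, 'f': 8, 'n': 10, 'i': 13, 'z': 4}
cfg['i'] = 13+2 = 15 → {'v': 5, 'q': 9, 'f': 8, 'n': 10, 'i': 15, 'z': 4}

{'v': 5, 'q': 9, 'f': 8, 'n': 10, 'i': 15, 'z': 4}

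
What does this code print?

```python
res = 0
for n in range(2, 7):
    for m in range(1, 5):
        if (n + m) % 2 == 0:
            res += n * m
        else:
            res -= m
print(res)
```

n=2,m=1: odd sum, res = 0-1 = -1
n=2,m=2: even sum, res = (-1)+4 = 3
n=2,m=3: odd sum, res = 3-3 = 0
n=2,m=4: even sum, res = 0+8 = 8
n=3,m=1: even sum, res = 8+3 = 11
n=3,m=2: odd sum, res = 11-2 = 9
n=3,m=3: even sum, res = 9+9 = 18
n=3,m=4: odd sum, res = 18-4 = 14
n=4,m=1: odd sum, res = 14-1 = 13
n=4,m=2: even sum, res = 13+8 = 21
n=4,m=3: odd sum, res = 21-3 = 18
n=4,m=4: even sum, res = 18+16 = 34
n=5,m=1: even sum, res = 34+5 = 39
n=5,m=2: odd sum, res = 39-2 = 37
n=5,m=3: even sum, res = 37+15 = 52
n=5,m=4: odd sum, res = 52-4 = 48
n=6,m=1: odd sum, res = 48-1 = 47
n=6,m=2: even sum, res = 47+12 = 59
n=6,m=3: odd sum, res = 59-3 = 56
n=6,m=4: even sum, res = 56+24 = 80

80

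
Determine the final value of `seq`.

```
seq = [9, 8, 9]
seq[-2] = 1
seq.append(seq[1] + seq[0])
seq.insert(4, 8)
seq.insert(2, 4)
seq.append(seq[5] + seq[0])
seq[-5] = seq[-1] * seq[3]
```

[9, 1, 153, 9, 10, 8, 17]

seq[-2] = 1 → [9, 1, 9]
append seq[1]+seq[0] = 1+9 = 10 → [9, 1, 9, 10]
insert 8 at 4 → [9, 1, 9, 10, 8]
insert 4 at 2 → [9, 1, 4, 9, 10, 8]
append seq[5]+seq[0] = 8+9 = 17 → [9, 1, 4, 9, 10, 8, 17]
seq[-5] = seq[-1]*seq[3] = 17*9 = 153 → [9, 1, 153, 9, 10, 8, 17]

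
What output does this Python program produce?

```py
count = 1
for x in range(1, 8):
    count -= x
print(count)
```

-27

x=1: count = 1-1 = 0
x=2: count = 0-2 = -2
x=3: count = (-2)-3 = -5
x=4: count = (-5)-4 = -9
x=5: count = (-9)-5 = -14
x=6: count = (-14)-6 = -20
x=7: count = (-20)-7 = -27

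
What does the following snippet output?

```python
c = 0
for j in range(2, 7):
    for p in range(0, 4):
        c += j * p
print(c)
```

120

j=2,p=0: c = 0+0 = 0
j=2,p=1: c = 0+2 = 2
j=2,p=2: c = 2+4 = 6
j=2,p=3: c = 6+6 = 12
j=3,p=0: c = 12+0 = 12
j=3,p=1: c = 12+3 = 15
j=3,p=2: c = 15+6 = 21
j=3,p=3: c = 21+9 = 30
j=4,p=0: c = 30+0 = 30
j=4,p=1: c = 30+4 = 34
j=4,p=2: c = 34+8 = 42
j=4,p=3: c = 42+12 = 54
j=5,p=0: c = 54+0 = 54
j=5,p=1: c = 54+5 = 59
j=5,p=2: c = 59+10 = 69
j=5,p=3: c = 69+15 = 84
j=6,p=0: c = 84+0 = 84
j=6,p=1: c = 84+6 = 90
j=6,p=2: c = 90+12 = 102
j=6,p=3: c = 102+18 = 120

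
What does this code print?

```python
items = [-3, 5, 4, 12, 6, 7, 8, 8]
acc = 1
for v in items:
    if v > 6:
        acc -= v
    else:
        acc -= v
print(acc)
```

v=-3: not >6, acc = 1-(-3) = 4
v=5: not >6, acc = 4-5 = -1
v=4: not >6, acc = (-1)-4 = -5
v=12: >6, acc = (-5)-12 = -17
v=6: not >6, acc = (-17)-6 = -23
v=7: >6, acc = (-23)-7 = -30
v=8: >6, acc = (-30)-8 = -38
v=8: >6, acc = (-38)-8 = -46

-46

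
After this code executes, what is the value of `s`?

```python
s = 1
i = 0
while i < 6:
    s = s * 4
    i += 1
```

4096

i=0: s = 1*4 = 4
i=1: s = 4*4 = 16
i=2: s = 16*4 = 64
i=3: s = 64*4 = 256
i=4: s = 256*4 = 1024
i=5: s = 1024*4 = 4096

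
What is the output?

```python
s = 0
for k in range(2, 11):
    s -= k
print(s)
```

k=2: s = 0-2 = -2
k=3: s = (-2)-3 = -5
k=4: s = (-5)-4 = -9
k=5: s = (-9)-5 = -14
k=6: s = (-14)-6 = -20
k=7: s = (-20)-7 = -27
k=8: s = (-27)-8 = -35
k=9: s = (-35)-9 = -44
k=10: s = (-44)-10 = -54

-54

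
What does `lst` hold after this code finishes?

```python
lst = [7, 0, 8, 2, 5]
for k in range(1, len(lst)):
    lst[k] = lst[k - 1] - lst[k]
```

[7, 7, -1, -3, -8]

k=1: lst[1] = 7-0 = 7 → [7, 7, 8, 2, 5]
k=2: lst[2] = 7-8 = -1 → [7, 7, -1, 2, 5]
k=3: lst[3] = (-1)-2 = -3 → [7, 7, -1, -3, 5]
k=4: lst[4] = (-3)-5 = -8 → [7, 7, -1, -3, -8]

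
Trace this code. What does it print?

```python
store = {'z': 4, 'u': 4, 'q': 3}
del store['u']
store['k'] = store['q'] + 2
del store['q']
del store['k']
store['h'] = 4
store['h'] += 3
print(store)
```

{'z': 4, 'h': 7}

del 'u' → {'z': 4, 'q': 3}
store['k'] = store['q']+2 = 5 → {'z': 4, 'q': 3, 'k': 5}
del 'q' → {'z': 4, 'k': 5}
del 'k' → {'z': 4}
store['h'] = 4 → {'z': 4, 'h': 4}
store['h'] = 4+3 = 7 → {'z': 4, 'h': 7}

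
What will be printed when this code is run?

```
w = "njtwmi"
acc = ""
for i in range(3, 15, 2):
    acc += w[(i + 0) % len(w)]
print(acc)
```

i=3: add w[3]='w' → 'w'
i=5: add w[5]='i' → 'wi'
i=7: add w[1]='j' → 'wij'
i=9: add w[3]='w' → 'wijw'
i=11: add w[5]='i' → 'wijwi'
i=13: add w[1]='j' → 'wijwij'

wijwij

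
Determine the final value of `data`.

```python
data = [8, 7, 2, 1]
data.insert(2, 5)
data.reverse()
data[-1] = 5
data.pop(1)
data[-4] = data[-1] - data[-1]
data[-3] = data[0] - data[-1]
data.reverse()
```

insert 5 at 2 → [8, 7, 5, 2, 1]
reverse → [1, 2, 5, 7, 8]
data[-1] = 5 → [1, 2, 5, 7, 5]
pop(1) removes 2 → [1, 5, 7, 5]
data[-4] = data[-1]-data[-1] = 5-5 = 0 → [0, 5, 7, 5]
data[-3] = data[0]-data[-1] = 0-5 = -5 → [0, -5, 7, 5]
reverse → [5, 7, -5, 0]

[5, 7, -5, 0]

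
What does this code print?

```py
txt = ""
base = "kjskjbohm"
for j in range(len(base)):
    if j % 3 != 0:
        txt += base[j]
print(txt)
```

j=0: skip
j=1: add 'j' → 'j'
j=2: add 's' → 'js'
j=3: skip
j=4: add 'j' → 'jsj'
j=5: add 'b' → 'jsjb'
j=6: skip
j=7: add 'h' → 'jsjbh'
j=8: add 'm' → 'jsjbhm'

jsjbhm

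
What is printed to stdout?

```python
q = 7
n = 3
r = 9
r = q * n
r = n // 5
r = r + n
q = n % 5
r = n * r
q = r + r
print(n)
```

r = 7*3 = 21
r = 3//5 = 0
r = 0+3 = 3
q = 3%5 = 3
r = 3*3 = 9
q = 9+9 = 18

3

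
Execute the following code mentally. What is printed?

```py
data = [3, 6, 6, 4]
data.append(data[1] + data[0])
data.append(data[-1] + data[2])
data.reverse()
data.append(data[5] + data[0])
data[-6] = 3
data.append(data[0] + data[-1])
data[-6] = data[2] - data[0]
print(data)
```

append data[1]+data[0] = 6+3 = 9 → [3, 6, 6, 4, 9]
append data[-1]+data[2] = 9+6 = 15 → [3, 6, 6, 4, 9, 15]
reverse → [15, 9, 4, 6, 6, 3]
append data[5]+data[0] = 3+15 = 18 → [15, 9, 4, 6, 6, 3, 18]
data[-6] = 3 → [15, 3, 4, 6, 6, 3, 18]
append data[0]+data[-1] = 15+18 = 33 → [15, 3, 4, 6, 6, 3, 18, 33]
data[-6] = data[2]-data[0] = 4-15 = -11 → [15, 3, -11, 6, 6, 3, 18, 33]

[15, 3, -11, 6, 6, 3, 18, 33]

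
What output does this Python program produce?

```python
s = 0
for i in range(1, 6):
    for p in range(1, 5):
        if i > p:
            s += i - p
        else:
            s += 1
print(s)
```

30

i=1,p=1: not 1>1, s = 0+1 = 1
i=1,p=2: not 1>2, s = 1+1 = 2
i=1,p=3: not 1>3, s = 2+1 = 3
i=1,p=4: not 1>4, s = 3+1 = 4
i=2,p=1: 2>1, s = 4+1 = 5
i=2,p=2: not 2>2, s = 5+1 = 6
i=2,p=3: not 2>3, s = 6+1 = 7
i=2,p=4: not 2>4, s = 7+1 = 8
i=3,p=1: 3>1, s = 8+2 = 10
i=3,p=2: 3>2, s = 10+1 = 11
i=3,p=3: not 3>3, s = 11+1 = 12
i=3,p=4: not 3>4, s = 12+1 = 13
i=4,p=1: 4>1, s = 13+3 = 16
i=4,p=2: 4>2, s = 16+2 = 18
i=4,p=3: 4>3, s = 18+1 = 19
i=4,p=4: not 4>4, s = 19+1 = 20
i=5,p=1: 5>1, s = 20+4 = 24
i=5,p=2: 5>2, s = 24+3 = 27
i=5,p=3: 5>3, s = 27+2 = 29
i=5,p=4: 5>4, s = 29+1 = 30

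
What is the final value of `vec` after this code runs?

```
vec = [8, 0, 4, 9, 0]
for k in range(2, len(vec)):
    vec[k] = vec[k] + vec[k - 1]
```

[8, 0, 4, 13, 13]

k=2: vec[2] = 4+0 = 4 → [8, 0, 4, 9, 0]
k=3: vec[3] = 9+4 = 13 → [8, 0, 4, 13, 0]
k=4: vec[4] = 0+13 = 13 → [8, 0, 4, 13, 13]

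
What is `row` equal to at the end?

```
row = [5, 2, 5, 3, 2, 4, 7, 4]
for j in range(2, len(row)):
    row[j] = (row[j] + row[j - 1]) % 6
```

j=2: row[2] = (5+2)%6 = 1 → [5, 2, 1, 3, 2, 4, 7, 4]
j=3: row[3] = (3+1)%6 = 4 → [5, 2, 1, 4, 2, 4, 7, 4]
j=4: row[4] = (2+4)%6 = 0 → [5, 2, 1, 4, 0, 4, 7, 4]
j=5: row[5] = (4+0)%6 = 4 → [5, 2, 1, 4, 0, 4, 7, 4]
j=6: row[6] = (7+4)%6 = 5 → [5, 2, 1, 4, 0, 4, 5, 4]
j=7: row[7] = (4+5)%6 = 3 → [5, 2, 1, 4, 0, 4, 5, 3]

[5, 2, 1, 4, 0, 4, 5, 3]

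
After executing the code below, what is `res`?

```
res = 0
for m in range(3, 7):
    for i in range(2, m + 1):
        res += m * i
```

241

m=3,i=2: res = 0+6 = 6
m=3,i=3: res = 6+9 = 15
m=4,i=2: res = 15+8 = 23
m=4,i=3: res = 23+12 = 35
m=4,i=4: res = 35+16 = 51
m=5,i=2: res = 51+10 = 61
m=5,i=3: res = 61+15 = 76
m=5,i=4: res = 76+20 = 96
m=5,i=5: res = 96+25 = 121
m=6,i=2: res = 121+12 = 133
m=6,i=3: res = 133+18 = 151
m=6,i=4: res = 151+24 = 175
m=6,i=5: res = 175+30 = 205
m=6,i=6: res = 205+36 = 241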